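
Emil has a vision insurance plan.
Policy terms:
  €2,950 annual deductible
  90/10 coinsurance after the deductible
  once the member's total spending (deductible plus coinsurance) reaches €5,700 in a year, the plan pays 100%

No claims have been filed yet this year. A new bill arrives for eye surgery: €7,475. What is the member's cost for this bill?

Deductible not yet touched, so the first €2,950 of the bill goes to the deductible.
That leaves €7,475 − €2,950 = €4,525 for coinsurance.
Coinsurance: €4,525 × 10% = €452.50.
That puts the member's cost at €2,950 + €452.50 = €3,402.50 before any cap.
Total out-of-pocket so far would be €0 + €3,402.50 = €3,402.50, below the €5,700 cap — no reduction.

€3,402.50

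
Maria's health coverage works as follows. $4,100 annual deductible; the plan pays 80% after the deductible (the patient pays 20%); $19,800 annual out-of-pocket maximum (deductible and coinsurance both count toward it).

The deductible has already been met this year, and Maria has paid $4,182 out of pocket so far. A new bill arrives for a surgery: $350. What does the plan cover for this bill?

$280

The deductible is already satisfied, so the full bill goes to coinsurance.
20% of $350 = $70 falls to the patient.
Cumulative spending $4,182 + $70 = $4,252 stays under the $19,800 maximum.
The insurer covers the remainder: $350 − $70 = $280.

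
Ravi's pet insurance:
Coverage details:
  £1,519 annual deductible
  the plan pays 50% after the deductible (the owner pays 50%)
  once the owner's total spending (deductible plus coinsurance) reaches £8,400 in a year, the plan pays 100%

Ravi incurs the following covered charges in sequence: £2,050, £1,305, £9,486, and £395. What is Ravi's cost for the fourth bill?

Bill 1, £2,050: £1,519 to deductible, leaving £531; 50% of £531 = £265.50. Owner pays £1,784.50; OOP now £1,784.50.
Bill 2, £1,305: 50% coinsurance on £1,305 = £652.50. Cost to owner: £652.50. OOP to date £2,437.
Bill 3, £9,486: 50% coinsurance on £9,486 = £4,743. Cost to owner: £4,743. OOP to date £7,180.
Bill 4, £395: deductible met; 50% of £395 = £197.50. Cost to owner: £197.50. OOP to date £7,377.50.

£197.50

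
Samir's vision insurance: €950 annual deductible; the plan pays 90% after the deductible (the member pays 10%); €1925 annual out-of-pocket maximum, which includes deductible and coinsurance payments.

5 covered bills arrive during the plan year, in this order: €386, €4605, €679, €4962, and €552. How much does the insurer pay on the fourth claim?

Bill 1, €386: fully absorbed by the deductible. Cost to member: €386. OOP to date €386. Insurer: €386 − €386 = €0.
Bill 2, €4605: €564 finishes the deductible; €4041 goes to coinsurance; coinsurance €4041 × 10% = €404.10. Member pays €968.10; OOP now €1354.10. Insurer: €4605 − €968.10 = €3636.90.
Bill 3, €679: deductible already satisfied, so member's share is 10% × €679 = €67.90. Member owes €67.90 (running OOP €1422). Insurer: €679 − €67.90 = €611.10.
Bill 4, €4962: deductible already satisfied, so member's share is 10% × €4962 = €496.20. Cost to member: €496.20. OOP to date €1918.20. Plan pays €4962 − €496.20 = €4465.80.

€4465.80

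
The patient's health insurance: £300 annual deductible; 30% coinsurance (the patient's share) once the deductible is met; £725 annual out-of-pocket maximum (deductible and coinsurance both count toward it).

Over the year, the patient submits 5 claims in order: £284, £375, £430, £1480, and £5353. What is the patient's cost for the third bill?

£129

#1 (£284): all of it applies to the deductible. Cost to patient: £284. OOP to date £284.
#2 (£375): £16 finishes the deductible; £359 goes to coinsurance; coinsurance £359 × 30% = £107.70. Cost to patient: £123.70. OOP to date £407.70.
#3 (£430): deductible already satisfied, so patient's share is 30% × £430 = £129. Patient owes £129 (running OOP £536.70).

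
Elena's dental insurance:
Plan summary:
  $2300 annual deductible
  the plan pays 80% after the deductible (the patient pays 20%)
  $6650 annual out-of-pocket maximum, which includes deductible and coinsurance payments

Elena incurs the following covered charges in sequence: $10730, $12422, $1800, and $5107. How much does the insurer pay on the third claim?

Claim 1 ($10730): $2300 finishes the deductible; $8430 goes to coinsurance; patient's 20% is $1686. Cost to patient: $3986. OOP to date $3986. Plan pays $10730 − $3986 = $6744.
Claim 2 ($12422): 20% coinsurance on $12422 = $2484.40. Patient owes $2484.40 (running OOP $6470.40). Insurer: $12422 − $2484.40 = $9937.60.
Claim 3 ($1800): deductible already satisfied, so patient's share is 20% × $1800 = $360. That would push OOP to $6830.40, over the $6650 cap, so patient pays $6650 − $6470.40 = $179.60. Insurer: $1800 − $179.60 = $1620.40.

$1620.40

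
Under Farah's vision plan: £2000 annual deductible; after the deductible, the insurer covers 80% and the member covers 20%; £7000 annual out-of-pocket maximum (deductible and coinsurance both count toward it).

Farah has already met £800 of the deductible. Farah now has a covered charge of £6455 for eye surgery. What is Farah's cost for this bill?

Remaining deductible: £2000 − £800 = £1200.
The remaining £5255 (= £6455 − £1200) moves to coinsurance.
Coinsurance: £5255 × 20% = £1051.
That puts the member's cost at £1200 + £1051 = £2251 before any cap.
Year-to-date out-of-pocket becomes £800 + £2251 = £3051, still under the £7000 maximum, so no cap applies.

£2251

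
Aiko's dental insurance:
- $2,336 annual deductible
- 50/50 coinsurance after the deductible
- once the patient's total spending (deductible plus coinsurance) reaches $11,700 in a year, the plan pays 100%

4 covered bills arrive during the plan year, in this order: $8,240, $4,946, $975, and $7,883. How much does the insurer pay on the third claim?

$487.50

#1 ($8,240): $2,336 to deductible, leaving $5,904; coinsurance $5,904 × 50% = $2,952. Cost to patient: $5,288. OOP to date $5,288. Plan pays $8,240 − $5,288 = $2,952.
#2 ($4,946): 50% coinsurance on $4,946 = $2,473. Cost to patient: $2,473. OOP to date $7,761. Insurer: $4,946 − $2,473 = $2,473.
#3 ($975): deductible met; 50% of $975 = $487.50. Patient owes $487.50 (running OOP $8,248.50). Insurer: $975 − $487.50 = $487.50.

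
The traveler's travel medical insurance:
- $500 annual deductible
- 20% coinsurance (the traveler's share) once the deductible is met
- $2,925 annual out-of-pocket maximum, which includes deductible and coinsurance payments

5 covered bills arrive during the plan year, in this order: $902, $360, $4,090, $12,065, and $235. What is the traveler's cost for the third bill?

$818

Claim 1 — $902: deductible takes $500, $402 remains; coinsurance $402 × 20% = $80.40. Traveler pays $580.40; OOP now $580.40.
Claim 2 — $360: deductible met; 20% of $360 = $72. Traveler owes $72 (running OOP $652.40).
Claim 3 — $4,090: deductible met; 20% of $4,090 = $818. Traveler pays $818; OOP now $1,470.40.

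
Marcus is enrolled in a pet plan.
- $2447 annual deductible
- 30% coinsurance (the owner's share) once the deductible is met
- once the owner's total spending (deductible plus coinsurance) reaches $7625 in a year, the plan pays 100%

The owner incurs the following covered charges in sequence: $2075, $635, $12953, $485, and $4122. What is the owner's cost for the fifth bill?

$1067.70

Bill 1, $2075: fully absorbed by the deductible. Owner pays $2075; OOP now $2075.
Bill 2, $635: $372 finishes the deductible; $263 goes to coinsurance; coinsurance $263 × 30% = $78.90. Owner pays $450.90; OOP now $2525.90.
Bill 3, $12953: deductible already satisfied, so owner's share is 30% × $12953 = $3885.90. Owner pays $3885.90; OOP now $6411.80.
Bill 4, $485: 30% coinsurance on $485 = $145.50. Cost to owner: $145.50. OOP to date $6557.30.
Bill 5, $4122: deductible already satisfied, so owner's share is 30% × $4122 = $1236.60. OOP would hit $7793.90 > $7625, so the cap limits the owner to $7625 − $6557.30 = $1067.70.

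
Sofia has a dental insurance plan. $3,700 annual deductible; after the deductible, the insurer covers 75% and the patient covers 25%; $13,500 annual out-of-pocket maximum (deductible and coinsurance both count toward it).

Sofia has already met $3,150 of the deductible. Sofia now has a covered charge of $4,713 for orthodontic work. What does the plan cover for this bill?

$3,122.25

Deductible still to meet: $3,700 − $3,150 = $550.
That leaves $4,713 − $550 = $4,163 for coinsurance.
25% of $4,163 = $1,040.75 falls to the patient.
Patient responsibility before any cap: $550 + $1,040.75 = $1,590.75.
Cumulative spending $3,150 + $1,590.75 = $4,740.75 stays under the $13,500 maximum.
Insurer pays the balance: $4,713 − $1,590.75 = $3,122.25.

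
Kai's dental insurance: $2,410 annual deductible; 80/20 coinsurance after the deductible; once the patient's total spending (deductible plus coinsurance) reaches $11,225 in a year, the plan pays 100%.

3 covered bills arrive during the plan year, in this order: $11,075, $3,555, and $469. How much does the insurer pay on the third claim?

Claim 1 ($11,075): $2,410 finishes the deductible; $8,665 goes to coinsurance; patient's 20% is $1,733. Patient owes $4,143 (running OOP $4,143). Plan pays $11,075 − $4,143 = $6,932.
Claim 2 ($3,555): deductible met; 20% of $3,555 = $711. Patient owes $711 (running OOP $4,854). Insurer: $3,555 − $711 = $2,844.
Claim 3 ($469): 20% coinsurance on $469 = $93.80. Patient pays $93.80; OOP now $4,947.80. Plan pays $469 − $93.80 = $375.20.

$375.20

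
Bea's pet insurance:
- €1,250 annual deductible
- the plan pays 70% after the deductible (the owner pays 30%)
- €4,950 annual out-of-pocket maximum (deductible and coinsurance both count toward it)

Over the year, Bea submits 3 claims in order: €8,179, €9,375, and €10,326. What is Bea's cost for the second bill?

€1,621.30

#1 (€8,179): €1,250 finishes the deductible; €6,929 goes to coinsurance; owner's 30% is €2,078.70. Owner owes €3,328.70 (running OOP €3,328.70).
#2 (€9,375): deductible met; 30% of €9,375 = €2,812.50. OOP would hit €6,141.20 > €4,950, so the cap limits the owner to €4,950 − €3,328.70 = €1,621.30.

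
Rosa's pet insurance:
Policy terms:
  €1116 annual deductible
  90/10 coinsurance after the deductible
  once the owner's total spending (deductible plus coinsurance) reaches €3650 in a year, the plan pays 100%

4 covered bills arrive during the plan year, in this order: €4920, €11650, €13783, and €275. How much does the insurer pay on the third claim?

€12794.40

#1 (€4920): €1116 finishes the deductible; €3804 goes to coinsurance; coinsurance €3804 × 10% = €380.40. Owner owes €1496.40 (running OOP €1496.40). Plan pays €4920 − €1496.40 = €3423.60.
#2 (€11650): deductible already satisfied, so owner's share is 10% × €11650 = €1165. Owner owes €1165 (running OOP €2661.40). Insurer: €11650 − €1165 = €10485.
#3 (€13783): 10% coinsurance on €13783 = €1378.30. That would push OOP to €4039.70, over the €3650 cap, so owner pays €3650 − €2661.40 = €988.60. Plan pays €13783 − €988.60 = €12794.40.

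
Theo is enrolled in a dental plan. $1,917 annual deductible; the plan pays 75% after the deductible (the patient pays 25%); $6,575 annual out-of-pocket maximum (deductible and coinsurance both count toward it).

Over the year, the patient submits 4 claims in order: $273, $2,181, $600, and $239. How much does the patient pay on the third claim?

Claim 1 — $273: entire amount goes to the deductible. Patient owes $273 (running OOP $273).
Claim 2 — $2,181: $1,644 finishes the deductible; $537 goes to coinsurance; 25% of $537 = $134.25. Patient pays $1,778.25; OOP now $2,051.25.
Claim 3 — $600: 25% coinsurance on $600 = $150. Cost to patient: $150. OOP to date $2,201.25.

$150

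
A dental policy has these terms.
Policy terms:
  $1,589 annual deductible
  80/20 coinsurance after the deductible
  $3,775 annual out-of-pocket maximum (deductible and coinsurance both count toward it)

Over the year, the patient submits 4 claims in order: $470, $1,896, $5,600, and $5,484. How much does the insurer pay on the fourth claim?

Claim 1 ($470): fully absorbed by the deductible. Patient pays $470; OOP now $470. Plan pays $470 − $470 = $0.
Claim 2 ($1,896): $1,119 finishes the deductible; $777 goes to coinsurance; 20% of $777 = $155.40. Cost to patient: $1,274.40. OOP to date $1,744.40. Insurer: $1,896 − $1,274.40 = $621.60.
Claim 3 ($5,600): deductible met; 20% of $5,600 = $1,120. Patient owes $1,120 (running OOP $2,864.40). Plan pays $5,600 − $1,120 = $4,480.
Claim 4 ($5,484): deductible already satisfied, so patient's share is 20% × $5,484 = $1,096.80. That would push OOP to $3,961.20, over the $3,775 cap, so patient pays $3,775 − $2,864.40 = $910.60. Insurer: $5,484 − $910.60 = $4,573.40.

$4,573.40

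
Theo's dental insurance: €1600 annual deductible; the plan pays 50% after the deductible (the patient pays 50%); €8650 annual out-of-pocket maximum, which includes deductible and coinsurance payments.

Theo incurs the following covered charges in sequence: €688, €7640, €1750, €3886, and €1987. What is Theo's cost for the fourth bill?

€1943

Claim 1 — €688: all of it applies to the deductible. Patient owes €688 (running OOP €688).
Claim 2 — €7640: deductible takes €912, €6728 remains; coinsurance €6728 × 50% = €3364. Patient pays €4276; OOP now €4964.
Claim 3 — €1750: deductible already satisfied, so patient's share is 50% × €1750 = €875. Patient pays €875; OOP now €5839.
Claim 4 — €3886: deductible already satisfied, so patient's share is 50% × €3886 = €1943. Patient pays €1943; OOP now €7782.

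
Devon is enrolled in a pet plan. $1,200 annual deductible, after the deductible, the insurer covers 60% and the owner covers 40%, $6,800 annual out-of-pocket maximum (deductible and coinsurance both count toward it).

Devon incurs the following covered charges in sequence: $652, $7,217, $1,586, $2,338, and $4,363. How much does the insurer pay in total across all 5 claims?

Bill 1, $652: fully absorbed by the deductible. Cost to owner: $652. OOP to date $652. Insurer: $652 − $652 = $0.
Bill 2, $7,217: deductible takes $548, $6,669 remains; owner's 40% is $2,667.60. Cost to owner: $3,215.60. OOP to date $3,867.60. Plan pays $7,217 − $3,215.60 = $4,001.40.
Bill 3, $1,586: deductible met; 40% of $1,586 = $634.40. Owner owes $634.40 (running OOP $4,502). Plan pays $1,586 − $634.40 = $951.60.
Bill 4, $2,338: 40% coinsurance on $2,338 = $935.20. Owner pays $935.20; OOP now $5,437.20. Plan pays $2,338 − $935.20 = $1,402.80.
Bill 5, $4,363: deductible already satisfied, so owner's share is 40% × $4,363 = $1,745.20. Adding that to $5,437.20 gives $7,182.40, past the $6,800 cap; owner pays only $6,800 − $5,437.20 = $1,362.80. Plan pays $4,363 − $1,362.80 = $3,000.20.
Insurer total: $0 + $4,001.40 + $951.60 + $1,402.80 + $3,000.20 = $9,356.

$9,356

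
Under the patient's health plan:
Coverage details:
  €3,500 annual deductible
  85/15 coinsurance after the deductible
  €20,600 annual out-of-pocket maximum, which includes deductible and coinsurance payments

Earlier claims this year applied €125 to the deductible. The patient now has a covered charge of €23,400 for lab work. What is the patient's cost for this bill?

€6,378.75

Deductible still to meet: €3,500 − €125 = €3,375.
After the €3,375 deductible portion, €23,400 − €3,375 = €20,025 is subject to coinsurance.
Coinsurance: €20,025 × 15% = €3,003.75.
Patient responsibility before any cap: €3,375 + €3,003.75 = €6,378.75.
Year-to-date out-of-pocket becomes €125 + €6,378.75 = €6,503.75, still under the €20,600 maximum, so no cap applies.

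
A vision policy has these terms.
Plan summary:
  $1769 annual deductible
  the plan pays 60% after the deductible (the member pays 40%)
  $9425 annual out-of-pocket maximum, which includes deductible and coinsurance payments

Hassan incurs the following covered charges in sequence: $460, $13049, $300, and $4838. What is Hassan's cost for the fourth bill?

$1935.20

Bill 1, $460: all of it applies to the deductible. Cost to member: $460. OOP to date $460.
Bill 2, $13049: $1309 to deductible, leaving $11740; member's 40% is $4696. Member pays $6005; OOP now $6465.
Bill 3, $300: deductible met; 40% of $300 = $120. Member owes $120 (running OOP $6585).
Bill 4, $4838: deductible met; 40% of $4838 = $1935.20. Member owes $1935.20 (running OOP $8520.20).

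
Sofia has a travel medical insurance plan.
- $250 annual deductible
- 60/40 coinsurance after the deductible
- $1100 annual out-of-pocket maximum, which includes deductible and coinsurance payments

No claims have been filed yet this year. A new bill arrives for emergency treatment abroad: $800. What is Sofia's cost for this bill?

$470

Nothing has been paid toward the $250 deductible, so the first $250 of this charge is applied there.
After the $250 deductible portion, $800 − $250 = $550 is subject to coinsurance.
Coinsurance: $550 × 40% = $220.
So the traveler owes $250 + $220 = $470 before any cap.
Year-to-date out-of-pocket becomes $0 + $470 = $470, still under the $1100 maximum, so no cap applies.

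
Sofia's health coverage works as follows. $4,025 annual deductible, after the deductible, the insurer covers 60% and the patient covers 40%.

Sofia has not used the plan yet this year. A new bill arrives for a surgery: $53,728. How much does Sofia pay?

Deductible not yet touched, so the first $4,025 of the bill goes to the deductible.
After the $4,025 deductible portion, $53,728 − $4,025 = $49,703 is subject to coinsurance.
40% of $49,703 = $19,881.20 falls to the patient.
Patient responsibility: $4,025 + $19,881.20 = $23,906.20.

$23,906.20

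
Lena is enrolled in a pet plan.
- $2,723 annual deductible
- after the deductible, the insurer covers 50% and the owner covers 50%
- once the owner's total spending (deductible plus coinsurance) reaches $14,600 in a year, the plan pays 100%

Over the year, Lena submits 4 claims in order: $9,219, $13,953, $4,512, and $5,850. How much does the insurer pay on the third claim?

$2,859.50

#1 ($9,219): $2,723 to deductible, leaving $6,496; 50% of $6,496 = $3,248. Cost to owner: $5,971. OOP to date $5,971. Plan pays $9,219 − $5,971 = $3,248.
#2 ($13,953): deductible met; 50% of $13,953 = $6,976.50. Cost to owner: $6,976.50. OOP to date $12,947.50. Insurer: $13,953 − $6,976.50 = $6,976.50.
#3 ($4,512): deductible met; 50% of $4,512 = $2,256. Adding that to $12,947.50 gives $15,203.50, past the $14,600 cap; owner pays only $14,600 − $12,947.50 = $1,652.50. Insurer: $4,512 − $1,652.50 = $2,859.50.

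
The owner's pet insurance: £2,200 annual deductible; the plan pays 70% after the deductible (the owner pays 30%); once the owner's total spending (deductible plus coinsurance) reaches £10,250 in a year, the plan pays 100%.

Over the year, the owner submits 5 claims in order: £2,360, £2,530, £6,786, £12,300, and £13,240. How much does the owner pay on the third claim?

£2,035.80

Bill 1, £2,360: deductible takes £2,200, £160 remains; coinsurance £160 × 30% = £48. Owner owes £2,248 (running OOP £2,248).
Bill 2, £2,530: 30% coinsurance on £2,530 = £759. Owner pays £759; OOP now £3,007.
Bill 3, £6,786: deductible already satisfied, so owner's share is 30% × £6,786 = £2,035.80. Owner pays £2,035.80; OOP now £5,042.80.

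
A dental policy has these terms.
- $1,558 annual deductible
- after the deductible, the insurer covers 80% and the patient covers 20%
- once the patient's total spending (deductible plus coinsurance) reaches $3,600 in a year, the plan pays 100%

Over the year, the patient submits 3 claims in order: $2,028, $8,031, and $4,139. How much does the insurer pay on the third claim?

Bill 1, $2,028: deductible takes $1,558, $470 remains; 20% of $470 = $94. Cost to patient: $1,652. OOP to date $1,652. Plan pays $2,028 − $1,652 = $376.
Bill 2, $8,031: deductible already satisfied, so patient's share is 20% × $8,031 = $1,606.20. Patient owes $1,606.20 (running OOP $3,258.20). Plan pays $8,031 − $1,606.20 = $6,424.80.
Bill 3, $4,139: deductible met; 20% of $4,139 = $827.80. OOP would hit $4,086 > $3,600, so the cap limits the patient to $3,600 − $3,258.20 = $341.80. Insurer: $4,139 − $341.80 = $3,797.20.

$3,797.20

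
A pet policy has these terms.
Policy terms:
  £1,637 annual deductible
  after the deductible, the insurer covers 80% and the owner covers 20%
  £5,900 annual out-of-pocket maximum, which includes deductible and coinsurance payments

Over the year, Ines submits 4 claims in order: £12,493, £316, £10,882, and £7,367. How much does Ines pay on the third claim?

£2,028.60

Claim 1 (£12,493): £1,637 finishes the deductible; £10,856 goes to coinsurance; owner's 20% is £2,171.20. Cost to owner: £3,808.20. OOP to date £3,808.20.
Claim 2 (£316): deductible already satisfied, so owner's share is 20% × £316 = £63.20. Owner owes £63.20 (running OOP £3,871.40).
Claim 3 (£10,882): 20% coinsurance on £10,882 = £2,176.40. Adding that to £3,871.40 gives £6,047.80, past the £5,900 cap; owner pays only £5,900 − £3,871.40 = £2,028.60.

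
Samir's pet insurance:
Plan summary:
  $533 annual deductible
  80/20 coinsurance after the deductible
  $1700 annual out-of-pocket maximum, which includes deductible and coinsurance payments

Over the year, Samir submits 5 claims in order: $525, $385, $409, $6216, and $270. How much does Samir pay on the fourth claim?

$1009.80

Bill 1, $525: all of it applies to the deductible. Cost to owner: $525. OOP to date $525.
Bill 2, $385: $8 to deductible, leaving $377; coinsurance $377 × 20% = $75.40. Cost to owner: $83.40. OOP to date $608.40.
Bill 3, $409: 20% coinsurance on $409 = $81.80. Owner pays $81.80; OOP now $690.20.
Bill 4, $6216: deductible already satisfied, so owner's share is 20% × $6216 = $1243.20. That would push OOP to $1933.40, over the $1700 cap, so owner pays $1700 − $690.20 = $1009.80.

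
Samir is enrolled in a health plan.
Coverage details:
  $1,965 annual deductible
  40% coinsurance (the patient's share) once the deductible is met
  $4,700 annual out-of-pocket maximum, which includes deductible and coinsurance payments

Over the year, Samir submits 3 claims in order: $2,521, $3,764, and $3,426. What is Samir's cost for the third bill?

#1 ($2,521): $1,965 finishes the deductible; $556 goes to coinsurance; patient's 40% is $222.40. Patient pays $2,187.40; OOP now $2,187.40.
#2 ($3,764): 40% coinsurance on $3,764 = $1,505.60. Patient pays $1,505.60; OOP now $3,693.
#3 ($3,426): 40% coinsurance on $3,426 = $1,370.40. That would push OOP to $5,063.40, over the $4,700 cap, so patient pays $4,700 − $3,693 = $1,007.

$1,007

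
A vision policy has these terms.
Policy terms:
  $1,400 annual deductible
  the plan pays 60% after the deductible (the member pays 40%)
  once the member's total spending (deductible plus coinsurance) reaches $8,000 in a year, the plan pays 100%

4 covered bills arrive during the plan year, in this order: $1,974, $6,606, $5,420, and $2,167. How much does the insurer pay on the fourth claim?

Claim 1 — $1,974: $1,400 finishes the deductible; $574 goes to coinsurance; 40% of $574 = $229.60. Member owes $1,629.60 (running OOP $1,629.60). Insurer: $1,974 − $1,629.60 = $344.40.
Claim 2 — $6,606: deductible already satisfied, so member's share is 40% × $6,606 = $2,642.40. Member owes $2,642.40 (running OOP $4,272). Plan pays $6,606 − $2,642.40 = $3,963.60.
Claim 3 — $5,420: 40% coinsurance on $5,420 = $2,168. Member pays $2,168; OOP now $6,440. Insurer: $5,420 − $2,168 = $3,252.
Claim 4 — $2,167: 40% coinsurance on $2,167 = $866.80. Cost to member: $866.80. OOP to date $7,306.80. Plan pays $2,167 − $866.80 = $1,300.20.

$1,300.20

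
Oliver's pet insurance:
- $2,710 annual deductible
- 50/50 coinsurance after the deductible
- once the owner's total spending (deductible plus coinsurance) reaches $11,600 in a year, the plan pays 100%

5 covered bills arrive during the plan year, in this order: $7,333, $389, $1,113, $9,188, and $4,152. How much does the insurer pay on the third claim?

Claim 1 — $7,333: $2,710 to deductible, leaving $4,623; owner's 50% is $2,311.50. Owner pays $5,021.50; OOP now $5,021.50. Insurer: $7,333 − $5,021.50 = $2,311.50.
Claim 2 — $389: deductible already satisfied, so owner's share is 50% × $389 = $194.50. Cost to owner: $194.50. OOP to date $5,216. Plan pays $389 − $194.50 = $194.50.
Claim 3 — $1,113: 50% coinsurance on $1,113 = $556.50. Owner owes $556.50 (running OOP $5,772.50). Plan pays $1,113 − $556.50 = $556.50.

$556.50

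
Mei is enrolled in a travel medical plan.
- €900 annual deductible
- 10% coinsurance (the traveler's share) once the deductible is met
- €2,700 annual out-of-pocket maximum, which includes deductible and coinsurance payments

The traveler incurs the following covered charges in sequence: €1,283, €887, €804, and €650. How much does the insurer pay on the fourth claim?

€585

#1 (€1,283): deductible takes €900, €383 remains; traveler's 10% is €38.30. Cost to traveler: €938.30. OOP to date €938.30. Insurer: €1,283 − €938.30 = €344.70.
#2 (€887): 10% coinsurance on €887 = €88.70. Traveler owes €88.70 (running OOP €1,027). Insurer: €887 − €88.70 = €798.30.
#3 (€804): deductible already satisfied, so traveler's share is 10% × €804 = €80.40. Cost to traveler: €80.40. OOP to date €1,107.40. Insurer: €804 − €80.40 = €723.60.
#4 (€650): deductible already satisfied, so traveler's share is 10% × €650 = €65. Cost to traveler: €65. OOP to date €1,172.40. Insurer: €650 − €65 = €585.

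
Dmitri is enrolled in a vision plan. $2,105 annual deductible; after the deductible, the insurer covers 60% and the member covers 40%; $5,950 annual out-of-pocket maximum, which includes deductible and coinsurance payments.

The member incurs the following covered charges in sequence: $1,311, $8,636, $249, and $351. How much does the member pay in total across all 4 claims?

Bill 1, $1,311: all of it applies to the deductible. Member owes $1,311 (running OOP $1,311).
Bill 2, $8,636: $794 to deductible, leaving $7,842; coinsurance $7,842 × 40% = $3,136.80. Member owes $3,930.80 (running OOP $5,241.80).
Bill 3, $249: deductible already satisfied, so member's share is 40% × $249 = $99.60. Member pays $99.60; OOP now $5,341.40.
Bill 4, $351: deductible already satisfied, so member's share is 40% × $351 = $140.40. Member owes $140.40 (running OOP $5,481.80).
Summing the member's payments: $1,311 + $3,930.80 + $99.60 + $140.40 = $5,481.80.

$5,481.80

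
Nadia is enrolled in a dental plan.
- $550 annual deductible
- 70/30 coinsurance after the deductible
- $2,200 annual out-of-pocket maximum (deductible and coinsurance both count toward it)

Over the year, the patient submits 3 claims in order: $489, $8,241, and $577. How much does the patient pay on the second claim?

Claim 1 ($489): all of it applies to the deductible. Cost to patient: $489. OOP to date $489.
Claim 2 ($8,241): $61 finishes the deductible; $8,180 goes to coinsurance; patient's 30% is $2,454. Together that's $61 + $2,454 = $2,515. That would push OOP to $3,004, over the $2,200 cap, so patient pays $2,200 − $489 = $1,711.

$1,711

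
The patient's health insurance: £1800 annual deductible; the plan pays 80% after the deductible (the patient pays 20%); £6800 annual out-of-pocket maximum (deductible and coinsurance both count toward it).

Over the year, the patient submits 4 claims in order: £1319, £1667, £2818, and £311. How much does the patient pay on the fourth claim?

£62.20

Claim 1 (£1319): fully absorbed by the deductible. Patient pays £1319; OOP now £1319.
Claim 2 (£1667): £481 finishes the deductible; £1186 goes to coinsurance; coinsurance £1186 × 20% = £237.20. Patient owes £718.20 (running OOP £2037.20).
Claim 3 (£2818): deductible already satisfied, so patient's share is 20% × £2818 = £563.60. Cost to patient: £563.60. OOP to date £2600.80.
Claim 4 (£311): 20% coinsurance on £311 = £62.20. Patient pays £62.20; OOP now £2663.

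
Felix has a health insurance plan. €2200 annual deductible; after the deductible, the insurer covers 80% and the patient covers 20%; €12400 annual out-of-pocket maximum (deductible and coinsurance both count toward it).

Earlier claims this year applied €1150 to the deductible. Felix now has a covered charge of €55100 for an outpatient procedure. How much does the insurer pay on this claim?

€1150 of the €2200 deductible is already met, leaving €1050.
The remaining €54050 (= €55100 − €1050) moves to coinsurance.
Coinsurance: €54050 × 20% = €10810.
Patient responsibility before any cap: €1050 + €10810 = €11860.
That would bring total out-of-pocket to €13010, past the €12400 cap. The patient is capped at €12400 − €1150 = €11250 on this claim.
The plan picks up €55100 − €11250 = €43850.

€43850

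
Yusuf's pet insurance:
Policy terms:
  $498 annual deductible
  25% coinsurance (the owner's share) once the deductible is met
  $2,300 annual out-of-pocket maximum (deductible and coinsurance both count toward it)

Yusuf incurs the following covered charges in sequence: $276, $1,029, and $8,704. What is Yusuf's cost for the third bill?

Bill 1, $276: fully absorbed by the deductible. Owner owes $276 (running OOP $276).
Bill 2, $1,029: $222 finishes the deductible; $807 goes to coinsurance; 25% of $807 = $201.75. Owner owes $423.75 (running OOP $699.75).
Bill 3, $8,704: 25% coinsurance on $8,704 = $2,176. That would push OOP to $2,875.75, over the $2,300 cap, so owner pays $2,300 − $699.75 = $1,600.25.

$1,600.25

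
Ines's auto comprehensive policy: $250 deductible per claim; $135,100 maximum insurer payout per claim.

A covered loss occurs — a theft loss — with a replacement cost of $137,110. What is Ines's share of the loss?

Subtract the deductible: $137,110 − $250 = $136,860.
The $135,100 per-incident cap binds; insurer pays $135,100.
Policyholder's share is the uncovered remainder: $137,110 − $135,100 = $2,010.

$2,010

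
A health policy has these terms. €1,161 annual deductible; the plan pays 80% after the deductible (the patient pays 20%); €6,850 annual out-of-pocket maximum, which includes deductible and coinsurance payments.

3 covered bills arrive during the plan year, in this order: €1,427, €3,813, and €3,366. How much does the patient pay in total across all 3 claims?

€2,650

Claim 1 — €1,427: €1,161 finishes the deductible; €266 goes to coinsurance; coinsurance €266 × 20% = €53.20. Patient pays €1,214.20; OOP now €1,214.20.
Claim 2 — €3,813: 20% coinsurance on €3,813 = €762.60. Patient pays €762.60; OOP now €1,976.80.
Claim 3 — €3,366: 20% coinsurance on €3,366 = €673.20. Patient owes €673.20 (running OOP €2,650).
Total paid by the patient: €1,214.20 + €762.60 + €673.20 = €2,650.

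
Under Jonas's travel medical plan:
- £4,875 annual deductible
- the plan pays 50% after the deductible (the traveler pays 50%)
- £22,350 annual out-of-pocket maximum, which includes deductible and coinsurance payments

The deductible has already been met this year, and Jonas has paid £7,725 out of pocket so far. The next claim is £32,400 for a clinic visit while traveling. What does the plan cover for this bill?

With the deductible met, the entire £32,400 is subject to coinsurance.
50% of £32,400 = £16,200 falls to the traveler.
Adding £16,200 to the £7,725 already spent would give £23,925, which exceeds the £22,350 cap; the traveler pays just £22,350 − £7,725 = £14,625.
The plan picks up £32,400 − £14,625 = £17,775.

£17,775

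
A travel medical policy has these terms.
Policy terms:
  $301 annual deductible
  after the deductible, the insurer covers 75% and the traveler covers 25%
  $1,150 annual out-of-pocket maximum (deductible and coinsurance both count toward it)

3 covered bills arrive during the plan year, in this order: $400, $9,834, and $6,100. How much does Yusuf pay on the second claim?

$824.25

Claim 1 — $400: $301 finishes the deductible; $99 goes to coinsurance; coinsurance $99 × 25% = $24.75. Traveler owes $325.75 (running OOP $325.75).
Claim 2 — $9,834: deductible already satisfied, so traveler's share is 25% × $9,834 = $2,458.50. OOP would hit $2,784.25 > $1,150, so the cap limits the traveler to $1,150 − $325.75 = $824.25.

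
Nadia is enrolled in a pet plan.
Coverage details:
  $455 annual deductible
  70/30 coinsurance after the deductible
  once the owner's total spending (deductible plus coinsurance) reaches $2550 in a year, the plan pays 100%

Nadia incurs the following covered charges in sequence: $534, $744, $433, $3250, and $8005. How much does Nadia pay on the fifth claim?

$743.20

#1 ($534): $455 finishes the deductible; $79 goes to coinsurance; 30% of $79 = $23.70. Cost to owner: $478.70. OOP to date $478.70.
#2 ($744): 30% coinsurance on $744 = $223.20. Owner owes $223.20 (running OOP $701.90).
#3 ($433): deductible met; 30% of $433 = $129.90. Owner owes $129.90 (running OOP $831.80).
#4 ($3250): deductible met; 30% of $3250 = $975. Owner owes $975 (running OOP $1806.80).
#5 ($8005): 30% coinsurance on $8005 = $2401.50. OOP would hit $4208.30 > $2550, so the cap limits the owner to $2550 − $1806.80 = $743.20.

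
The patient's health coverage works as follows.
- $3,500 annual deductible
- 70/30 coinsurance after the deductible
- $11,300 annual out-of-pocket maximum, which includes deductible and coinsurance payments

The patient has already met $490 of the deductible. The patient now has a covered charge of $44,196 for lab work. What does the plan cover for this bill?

$33,386

$490 of the $3,500 deductible is already met, leaving $3,010.
That leaves $44,196 − $3,010 = $41,186 for coinsurance.
Coinsurance: $41,186 × 30% = $12,355.80.
That puts the patient's cost at $3,010 + $12,355.80 = $15,365.80 before any cap.
Adding $15,365.80 to the $490 already spent would give $15,855.80, which exceeds the $11,300 cap; the patient pays just $11,300 − $490 = $10,810.
Insurer pays the balance: $44,196 − $10,810 = $33,386.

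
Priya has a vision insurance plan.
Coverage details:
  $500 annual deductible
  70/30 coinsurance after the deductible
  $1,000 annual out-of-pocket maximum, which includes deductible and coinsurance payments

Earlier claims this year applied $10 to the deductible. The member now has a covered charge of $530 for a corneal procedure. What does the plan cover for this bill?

$28

Remaining deductible: $500 − $10 = $490.
The remaining $40 (= $530 − $490) moves to coinsurance.
30% of $40 = $12 falls to the member.
So the member owes $490 + $12 = $502 before any cap.
Total out-of-pocket so far would be $10 + $502 = $512, below the $1,000 cap — no reduction.
The plan picks up $530 − $502 = $28.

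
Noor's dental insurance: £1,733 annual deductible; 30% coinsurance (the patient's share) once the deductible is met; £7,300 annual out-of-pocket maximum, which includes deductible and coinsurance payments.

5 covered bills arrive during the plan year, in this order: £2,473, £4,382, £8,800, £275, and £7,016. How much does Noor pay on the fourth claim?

£82.50

#1 (£2,473): deductible takes £1,733, £740 remains; coinsurance £740 × 30% = £222. Cost to patient: £1,955. OOP to date £1,955.
#2 (£4,382): 30% coinsurance on £4,382 = £1,314.60. Patient owes £1,314.60 (running OOP £3,269.60).
#3 (£8,800): deductible met; 30% of £8,800 = £2,640. Patient owes £2,640 (running OOP £5,909.60).
#4 (£275): deductible already satisfied, so patient's share is 30% × £275 = £82.50. Patient pays £82.50; OOP now £5,992.10.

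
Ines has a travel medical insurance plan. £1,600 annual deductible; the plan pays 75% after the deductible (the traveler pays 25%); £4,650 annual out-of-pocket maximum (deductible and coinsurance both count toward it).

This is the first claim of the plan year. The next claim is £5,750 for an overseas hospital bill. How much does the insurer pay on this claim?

£3,112.50

Nothing has been paid toward the £1,600 deductible, so the first £1,600 of this charge is applied there.
After the £1,600 deductible portion, £5,750 − £1,600 = £4,150 is subject to coinsurance.
Coinsurance: £4,150 × 25% = £1,037.50.
Traveler responsibility before any cap: £1,600 + £1,037.50 = £2,637.50.
Cumulative spending £0 + £2,637.50 = £2,637.50 stays under the £4,650 maximum.
The plan picks up £5,750 − £2,637.50 = £3,112.50.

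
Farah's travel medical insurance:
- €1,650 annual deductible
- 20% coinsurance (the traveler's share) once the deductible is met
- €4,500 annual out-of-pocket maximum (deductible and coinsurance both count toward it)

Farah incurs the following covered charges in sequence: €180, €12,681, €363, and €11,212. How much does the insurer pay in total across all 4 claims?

#1 (€180): all of it applies to the deductible. Cost to traveler: €180. OOP to date €180. Insurer: €180 − €180 = €0.
#2 (€12,681): €1,470 finishes the deductible; €11,211 goes to coinsurance; traveler's 20% is €2,242.20. Traveler owes €3,712.20 (running OOP €3,892.20). Insurer: €12,681 − €3,712.20 = €8,968.80.
#3 (€363): deductible already satisfied, so traveler's share is 20% × €363 = €72.60. Cost to traveler: €72.60. OOP to date €3,964.80. Plan pays €363 − €72.60 = €290.40.
#4 (€11,212): deductible met; 20% of €11,212 = €2,242.40. OOP would hit €6,207.20 > €4,500, so the cap limits the traveler to €4,500 − €3,964.80 = €535.20. Plan pays €11,212 − €535.20 = €10,676.80.
Insurer total: €0 + €8,968.80 + €290.40 + €10,676.80 = €19,936.

€19,936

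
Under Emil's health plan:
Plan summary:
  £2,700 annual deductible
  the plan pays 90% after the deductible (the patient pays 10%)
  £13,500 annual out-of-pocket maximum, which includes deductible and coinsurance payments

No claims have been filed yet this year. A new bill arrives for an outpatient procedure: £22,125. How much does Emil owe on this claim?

£4,642.50

The full £2,700 deductible is still open; £2,700 of this bill applies to it.
That leaves £22,125 − £2,700 = £19,425 for coinsurance.
Patient's 10% share of £19,425 is £1,942.50.
That puts the patient's cost at £2,700 + £1,942.50 = £4,642.50 before any cap.
Year-to-date out-of-pocket becomes £0 + £4,642.50 = £4,642.50, still under the £13,500 maximum, so no cap applies.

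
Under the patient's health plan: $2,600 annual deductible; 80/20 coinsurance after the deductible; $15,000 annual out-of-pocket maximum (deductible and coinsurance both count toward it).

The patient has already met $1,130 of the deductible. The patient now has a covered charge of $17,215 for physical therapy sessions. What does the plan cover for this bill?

$1,130 of the $2,600 deductible is already met, leaving $1,470.
The remaining $15,745 (= $17,215 − $1,470) moves to coinsurance.
Patient's 20% share of $15,745 is $3,149.
So the patient owes $1,470 + $3,149 = $4,619 before any cap.
Total out-of-pocket so far would be $1,130 + $4,619 = $5,749, below the $15,000 cap — no reduction.
The plan picks up $17,215 − $4,619 = $12,596.

$12,596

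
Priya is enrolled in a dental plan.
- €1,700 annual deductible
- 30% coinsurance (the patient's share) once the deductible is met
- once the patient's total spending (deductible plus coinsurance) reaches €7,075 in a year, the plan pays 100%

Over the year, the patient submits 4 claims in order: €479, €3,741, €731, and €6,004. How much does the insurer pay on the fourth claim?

#1 (€479): fully absorbed by the deductible. Patient owes €479 (running OOP €479). Insurer: €479 − €479 = €0.
#2 (€3,741): €1,221 finishes the deductible; €2,520 goes to coinsurance; coinsurance €2,520 × 30% = €756. Patient owes €1,977 (running OOP €2,456). Insurer: €3,741 − €1,977 = €1,764.
#3 (€731): deductible already satisfied, so patient's share is 30% × €731 = €219.30. Cost to patient: €219.30. OOP to date €2,675.30. Insurer: €731 − €219.30 = €511.70.
#4 (€6,004): deductible met; 30% of €6,004 = €1,801.20. Patient pays €1,801.20; OOP now €4,476.50. Insurer: €6,004 − €1,801.20 = €4,202.80.

€4,202.80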